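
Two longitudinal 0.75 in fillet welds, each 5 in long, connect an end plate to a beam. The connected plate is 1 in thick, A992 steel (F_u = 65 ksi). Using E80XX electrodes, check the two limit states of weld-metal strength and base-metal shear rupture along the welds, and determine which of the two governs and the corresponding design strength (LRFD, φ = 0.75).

E80XX → F_EXX = 80 ksi.
t_e = 0.707 × 0.75 = 0.5302 in; L = 10 in.
Weld metal: φR_n = 0.75 × 0.6 × 80 × 0.5302 × 10 = 190.9 kips.
Base metal (shear rupture): φR_n = 0.75 × 0.6 × 65 × 1 × 10 = 292.5 kips.
Governing: weld metal.

φR_n ≈ 191 kips (weld metal governs)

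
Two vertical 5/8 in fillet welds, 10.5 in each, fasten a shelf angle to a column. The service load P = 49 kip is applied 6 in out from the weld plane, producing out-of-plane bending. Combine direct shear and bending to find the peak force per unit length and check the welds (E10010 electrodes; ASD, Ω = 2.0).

E100XX → F_EXX = 100 ksi.
L_w = 2 × 10.5 = 21 in; section modulus (unit throat) S = 2 × L²/6 = 36.75 in².
Direct shear f_v = P/L_w = 49/21 = 2.333 kip/in.
Moment M = P × e = 49 × 6 = 294 kip·in; bending f_b = M/S = 8 kip/in.
f_max = √(f_v² + f_b²) = √(2.333² + 8²) = 8.333 kip/in.
r_n/Ω = (1/2.0) × 0.6 × 100 × (0.707 × 0.625) = 13.26 kip/in → adequate.

f_max ≈ 8.33 kip/in; adequate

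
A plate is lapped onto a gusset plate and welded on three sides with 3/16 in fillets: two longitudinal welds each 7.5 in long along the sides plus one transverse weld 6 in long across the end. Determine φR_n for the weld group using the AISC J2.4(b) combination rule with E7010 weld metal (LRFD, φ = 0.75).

E70XX → F_EXX = 70 ksi.
t_e = 0.707 × 0.1875 = 0.1326 in.
R_nwl = 0.6 × 70 × 0.1326 × 15 = 83.51 kip (longitudinal, 2 welds).
R_nwt = 0.6 × 70 × 0.1326 × 6 = 33.41 kip (transverse, base value).
(i) R_nwl + R_nwt = 116.9 kip; (ii) 0.85 R_nwl + 1.5 R_nwt = 121.1 kip.
R_n = max = 121.1 kip [governs: (ii)]; φR_n = 90.82 kip.

φR_n ≈ 90.8 kip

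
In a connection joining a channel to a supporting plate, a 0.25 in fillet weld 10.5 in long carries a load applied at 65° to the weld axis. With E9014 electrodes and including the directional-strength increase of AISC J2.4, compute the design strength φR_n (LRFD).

E90XX → F_EXX = 90 ksi.
t_e = 0.707 × 0.25 = 0.1767 in; A_we = 0.1767 × 10.5 = 1.856 in².
Directional factor: 1.0 + 0.5 sin^1.5(65°) = 1.431.
F_nw = 0.6 × 90 × 1.431 = 77.3 ksi.
φR_n = 0.75 × 77.3 × 1.856 = 107.6 kip.

φR_n ≈ 108 kip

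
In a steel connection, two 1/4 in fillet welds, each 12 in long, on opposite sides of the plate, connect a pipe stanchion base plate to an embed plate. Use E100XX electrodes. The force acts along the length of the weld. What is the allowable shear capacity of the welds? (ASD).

R_n/Ω ≈ 127 kip

E100XX → F_EXX = 100 ksi.
Effective throat t_e = 0.707 × 0.25 = 0.1767 in.
Total length L = 24 in; A_we = 0.1767 × 24 = 4.242 in².
F_nw = 0.6 F_EXX = 0.6 × 100 = 60 ksi.
R_n = 60 × 4.242 = 254.5 kip; R_n/Ω = 254.5/2.0 = 127.3 kip.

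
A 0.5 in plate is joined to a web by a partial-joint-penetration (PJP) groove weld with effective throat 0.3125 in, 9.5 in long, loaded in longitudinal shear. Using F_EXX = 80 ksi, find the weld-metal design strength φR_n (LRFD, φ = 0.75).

Effective throat (given) t_e = 0.3125 in.
A_we = 0.3125 × 9.5 = 2.969 in².
F_nw = 0.6 F_EXX = 48 ksi.
φR_n = 0.75 × 48 × 2.969 = 106.9 kips.

φR_n ≈ 107 kips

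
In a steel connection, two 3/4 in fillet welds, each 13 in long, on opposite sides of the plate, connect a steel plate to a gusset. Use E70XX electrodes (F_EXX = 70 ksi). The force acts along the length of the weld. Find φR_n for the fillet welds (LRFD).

φR_n ≈ 434 kip

Effective throat t_e = 0.707 × 0.75 = 0.5302 in.
Total length L = 26 in; A_we = 0.5302 × 26 = 13.79 in².
F_nw = 0.6 F_EXX = 0.6 × 70 = 42 ksi.
φR_n = 0.75 × 42 × 13.79 = 434.3 kip.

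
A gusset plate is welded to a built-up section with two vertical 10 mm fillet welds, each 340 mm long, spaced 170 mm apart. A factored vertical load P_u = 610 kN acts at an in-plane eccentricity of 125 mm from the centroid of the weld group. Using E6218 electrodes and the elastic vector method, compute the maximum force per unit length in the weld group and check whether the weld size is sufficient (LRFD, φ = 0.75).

E62XX → F_EXX = 620 MPa.
Total weld length L_w = 680 mm. Treat welds as unit-width lines.
Polar moment about centroid: J = 2[d³/12 + d(b/2)²] = 2[340³/12 + 340×85²] = 11460000 mm³.
Direct shear f_v = P/L_w = 610×10³ / 680 = 897.1 N/mm (vertical).
Torsion M = P·e = 610×10³ × 125 = 76250000 N·mm.
Critical point at (x, y) = (85, 170) from centroid. f_tx = M·y/J = 1131 N/mm; f_ty = M·x/J = 565.4 N/mm.
Resultant f_max = √[f_tx² + (f_v + f_ty)²] = √[1131² + (897.1 + 565.4)²] = 1849 N/mm.
Capacity per unit length: φr_n = 0.75 × 0.6 × 620 × (0.707 × 10) = 1973 N/mm.
1849 ≤ 1973 → adequate.

f_max ≈ 1850 N/mm; adequate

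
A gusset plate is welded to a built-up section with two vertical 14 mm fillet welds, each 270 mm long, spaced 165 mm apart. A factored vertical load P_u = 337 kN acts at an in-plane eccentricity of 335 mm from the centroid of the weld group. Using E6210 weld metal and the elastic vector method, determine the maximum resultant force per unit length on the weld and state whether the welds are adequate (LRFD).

f_max ≈ 2940 N/mm; NOT adequate

E62XX → F_EXX = 620 MPa.
Total weld length L_w = 540 mm. Treat welds as unit-width lines.
Polar moment about centroid: J = 2[d³/12 + d(b/2)²] = 2[270³/12 + 270×82.5²] = 6956000 mm³.
Direct shear f_v = P/L_w = 337×10³ / 540 = 624.1 N/mm (vertical).
Torsion M = P·e = 337×10³ × 335 = 112900000 N·mm.
Critical point at (x, y) = (82.5, 135) from centroid. f_tx = M·y/J = 2191 N/mm; f_ty = M·x/J = 1339 N/mm.
Resultant f_max = √[f_tx² + (f_v + f_ty)²] = √[2191² + (624.1 + 1339)²] = 2942 N/mm.
Capacity per unit length: φr_n = 0.75 × 0.6 × 620 × (0.707 × 14) = 2762 N/mm.
2942 > 2762 → NOT adequate.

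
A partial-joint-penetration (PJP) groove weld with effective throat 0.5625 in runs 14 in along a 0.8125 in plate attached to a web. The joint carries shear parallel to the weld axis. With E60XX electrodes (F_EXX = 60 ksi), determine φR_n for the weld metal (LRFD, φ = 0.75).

φR_n ≈ 213 kip

Effective throat (given) t_e = 0.5625 in.
A_we = 0.5625 × 14 = 7.875 in².
F_nw = 0.6 F_EXX = 36 ksi.
φR_n = 0.75 × 36 × 7.875 = 212.6 kip.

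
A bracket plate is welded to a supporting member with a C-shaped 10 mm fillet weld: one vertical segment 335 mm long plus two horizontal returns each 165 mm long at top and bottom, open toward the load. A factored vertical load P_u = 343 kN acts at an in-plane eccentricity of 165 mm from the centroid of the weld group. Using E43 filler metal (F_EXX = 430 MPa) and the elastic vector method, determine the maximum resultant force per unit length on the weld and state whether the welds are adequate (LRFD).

f_max ≈ 1210 N/mm; adequate

Total weld length L_w = 665 mm. Treat welds as unit-width lines.
Centroid: x̄ = 2×165×82.5 / 665 = 40.94 mm from the vertical weld.
Polar moment about centroid: J = I_x + I_y = [335³/12 + 2×165×167.5²] + [335×40.94² + 2(165³/12 + 165×41.56²)] = 14270000 mm³.
Direct shear f_v = P/L_w = 343×10³ / 665 = 515.8 N/mm (vertical).
Torsion M = P·e = 343×10³ × 165 = 56595000 N·mm.
Critical point at (x, y) = (124.1, 167.5) from centroid. f_tx = M·y/J = 664.2 N/mm; f_ty = M·x/J = 492 N/mm.
Resultant f_max = √[f_tx² + (f_v + f_ty)²] = √[664.2² + (515.8 + 492)²] = 1207 N/mm.
Capacity per unit length: φr_n = 0.75 × 0.6 × 430 × (0.707 × 10) = 1368 N/mm.
1207 ≤ 1368 → adequate.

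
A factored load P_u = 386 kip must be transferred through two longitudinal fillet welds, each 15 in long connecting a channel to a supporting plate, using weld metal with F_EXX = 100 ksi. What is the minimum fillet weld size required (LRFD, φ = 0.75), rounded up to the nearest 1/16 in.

Total weld length L = 30 in.
Required throat t_e = P_u / (φ × 0.6 F_EXX × L) = 386 / (0.75 × 0.6 × 100 × 30) = 0.2859 in.
Required leg w = t_e / 0.707 = 0.4044 in → use 7/16 in.

w = 7/16 in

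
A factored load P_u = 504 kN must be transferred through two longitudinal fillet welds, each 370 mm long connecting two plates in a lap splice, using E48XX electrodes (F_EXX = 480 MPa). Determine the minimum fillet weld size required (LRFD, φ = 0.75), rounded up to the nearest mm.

w = 5 mm

Total weld length L = 740 mm.
Required throat t_e = P_u / (φ × 0.6 F_EXX × L) = 504 / (0.75 × 0.6 × 480 × 740 × 10⁻³) = 3.153 mm.
Required leg w = t_e / 0.707 = 4.46 mm → use 5 mm.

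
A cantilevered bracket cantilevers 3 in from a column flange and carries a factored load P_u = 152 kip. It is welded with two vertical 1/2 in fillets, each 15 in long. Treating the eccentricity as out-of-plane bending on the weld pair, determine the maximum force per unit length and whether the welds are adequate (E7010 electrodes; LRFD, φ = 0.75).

f_max ≈ 7.91 kip/in; adequate

E70XX → F_EXX = 70 ksi.
L_w = 2 × 15 = 30 in; section modulus (unit throat) S = 2 × L²/6 = 75 in².
Direct shear f_v = P/L_w = 152/30 = 5.067 kip/in.
Moment M = P × e = 152 × 3 = 456 kip·in; bending f_b = M/S = 6.08 kip/in.
f_max = √(f_v² + f_b²) = √(5.067² + 6.08²) = 7.914 kip/in.
φr_n = 0.75 × 0.6 × 70 × (0.707 × 0.5) = 11.14 kip/in → adequate.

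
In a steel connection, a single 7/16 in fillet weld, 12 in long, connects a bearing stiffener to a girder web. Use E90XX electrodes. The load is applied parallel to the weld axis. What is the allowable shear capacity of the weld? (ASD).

E90XX → F_EXX = 90 ksi.
Effective throat t_e = 0.707 × 0.4375 = 0.3093 in.
Total length L = 12 in; A_we = 0.3093 × 12 = 3.712 in².
F_nw = 0.6 F_EXX = 0.6 × 90 = 54 ksi.
R_n = 54 × 3.712 = 200.4 kips; R_n/Ω = 200.4/2.0 = 100.2 kips.

R_n/Ω ≈ 100 kips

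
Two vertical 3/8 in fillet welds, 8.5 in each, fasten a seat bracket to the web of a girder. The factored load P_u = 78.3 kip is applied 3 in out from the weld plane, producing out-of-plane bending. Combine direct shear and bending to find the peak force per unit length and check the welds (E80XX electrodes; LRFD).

f_max ≈ 10.8 kip/in; NOT adequate

E80XX → F_EXX = 80 ksi.
L_w = 2 × 8.5 = 17 in; section modulus (unit throat) S = 2 × L²/6 = 24.08 in².
Direct shear f_v = P/L_w = 78.3/17 = 4.606 kip/in.
Moment M = P × e = 78.3 × 3 = 234.9 kip·in; bending f_b = M/S = 9.754 kip/in.
f_max = √(f_v² + f_b²) = √(4.606² + 9.754²) = 10.79 kip/in.
φr_n = 0.75 × 0.6 × 80 × (0.707 × 0.375) = 9.544 kip/in → NOT adequate.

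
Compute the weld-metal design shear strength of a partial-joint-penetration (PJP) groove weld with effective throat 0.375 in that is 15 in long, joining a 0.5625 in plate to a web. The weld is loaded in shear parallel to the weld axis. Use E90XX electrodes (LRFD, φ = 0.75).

E90XX → F_EXX = 90 ksi.
Effective throat (given) t_e = 0.375 in.
A_we = 0.375 × 15 = 5.625 in².
F_nw = 0.6 F_EXX = 54 ksi.
φR_n = 0.75 × 54 × 5.625 = 227.8 kip.

φR_n ≈ 228 kip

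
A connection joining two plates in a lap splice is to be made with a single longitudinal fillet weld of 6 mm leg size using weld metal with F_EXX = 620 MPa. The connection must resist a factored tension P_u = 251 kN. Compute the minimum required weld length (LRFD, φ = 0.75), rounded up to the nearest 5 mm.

L = 215 mm

Throat t_e = 0.707 × 6 = 4.242 mm.
φr_n = 0.75 × 0.6 × 620 × 4.242 × 10⁻³ = 1.184 kN/mm.
L_req = P_u / φr_n = 251 / 1.184 = 212.1 mm total.
Round up → use L = 215 mm.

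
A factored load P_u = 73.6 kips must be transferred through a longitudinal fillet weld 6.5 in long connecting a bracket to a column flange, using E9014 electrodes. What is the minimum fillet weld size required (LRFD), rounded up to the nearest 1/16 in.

E90XX → F_EXX = 90 ksi.
Total weld length L = 6.5 in.
Required throat t_e = P_u / (φ × 0.6 F_EXX × L) = 73.6 / (0.75 × 0.6 × 90 × 6.5) = 0.2796 in.
Required leg w = t_e / 0.707 = 0.3954 in → use 7/16 in.

w = 7/16 in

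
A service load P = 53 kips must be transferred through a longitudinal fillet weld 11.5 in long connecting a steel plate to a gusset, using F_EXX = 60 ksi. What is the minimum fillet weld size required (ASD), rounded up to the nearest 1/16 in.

Total weld length L = 11.5 in.
Required throat t_e = P × Ω / (0.6 F_EXX × L) = 53 × 2.0 / (0.6 × 60 × 11.5) = 0.256 in.
Required leg w = t_e / 0.707 = 0.3621 in → use 3/8 in.

w = 3/8 in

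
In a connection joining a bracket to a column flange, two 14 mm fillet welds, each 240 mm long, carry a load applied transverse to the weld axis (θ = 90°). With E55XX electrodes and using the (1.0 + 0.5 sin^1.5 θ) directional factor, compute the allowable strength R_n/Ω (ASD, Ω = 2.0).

R_n/Ω ≈ 1180 kN

E55XX → F_EXX = 550 MPa.
t_e = 0.707 × 14 = 9.898 mm; A_we = 9.898 × 480 = 4751 mm².
Directional factor: 1.0 + 0.5 sin^1.5(90°) = 1.5.
F_nw = 0.6 × 550 × 1.5 = 495 MPa.
R_n/Ω = (495 × 4751) / 2.0 × 10⁻³ = 1176 kN.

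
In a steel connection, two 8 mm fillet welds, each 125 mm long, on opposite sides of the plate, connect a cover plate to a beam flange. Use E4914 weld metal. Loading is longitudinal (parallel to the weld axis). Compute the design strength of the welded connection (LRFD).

φR_n ≈ 312 kN

E49XX → F_EXX = 490 MPa.
Effective throat t_e = 0.707 × 8 = 5.656 mm.
Total length L = 250 mm; A_we = 5.656 × 250 = 1414 mm².
F_nw = 0.6 F_EXX = 0.6 × 490 = 294 MPa.
φR_n = 0.75 × 294 × 1414 × 10⁻³ = 311.8 kN.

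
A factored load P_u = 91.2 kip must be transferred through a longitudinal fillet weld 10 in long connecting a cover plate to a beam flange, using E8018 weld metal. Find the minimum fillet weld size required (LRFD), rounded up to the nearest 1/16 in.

w = 3/8 in

E80XX → F_EXX = 80 ksi.
Total weld length L = 10 in.
Required throat t_e = P_u / (φ × 0.6 F_EXX × L) = 91.2 / (0.75 × 0.6 × 80 × 10) = 0.2533 in.
Required leg w = t_e / 0.707 = 0.3583 in → use 3/8 in.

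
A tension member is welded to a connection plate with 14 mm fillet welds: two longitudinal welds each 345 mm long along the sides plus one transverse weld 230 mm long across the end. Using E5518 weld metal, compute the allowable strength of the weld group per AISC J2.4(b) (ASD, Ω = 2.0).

E55XX → F_EXX = 550 MPa.
t_e = 0.707 × 14 = 9.898 mm.
R_nwl = 0.6 × 550 × 9.898 × 690 × 10⁻³ = 2254 kN (longitudinal, 2 welds).
R_nwt = 0.6 × 550 × 9.898 × 230 × 10⁻³ = 751.3 kN (transverse, base value).
(i) R_nwl + R_nwt = 3005 kN; (ii) 0.85 R_nwl + 1.5 R_nwt = 3043 kN.
R_n = max = 3043 kN [governs: (ii)]; R_n/Ω = 1521 kN.

R_n/Ω ≈ 1520 kN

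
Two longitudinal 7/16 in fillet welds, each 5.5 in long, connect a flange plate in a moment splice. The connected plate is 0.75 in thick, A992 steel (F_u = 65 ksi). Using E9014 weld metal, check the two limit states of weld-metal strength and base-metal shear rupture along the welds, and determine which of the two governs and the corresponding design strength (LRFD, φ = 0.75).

E90XX → F_EXX = 90 ksi.
t_e = 0.707 × 0.4375 = 0.3093 in; L = 11 in.
Weld metal: φR_n = 0.75 × 0.6 × 90 × 0.3093 × 11 = 137.8 kip.
Base metal (shear rupture): φR_n = 0.75 × 0.6 × 65 × 0.75 × 11 = 241.3 kip.
Governing: weld metal.

φR_n ≈ 138 kip (weld metal governs)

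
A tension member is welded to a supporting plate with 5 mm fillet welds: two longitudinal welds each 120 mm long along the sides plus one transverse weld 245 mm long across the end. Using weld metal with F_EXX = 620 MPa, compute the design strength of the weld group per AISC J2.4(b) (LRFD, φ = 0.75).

φR_n ≈ 564 kN

t_e = 0.707 × 5 = 3.535 mm.
R_nwl = 0.6 × 620 × 3.535 × 240 × 10⁻³ = 315.6 kN (longitudinal, 2 welds).
R_nwt = 0.6 × 620 × 3.535 × 245 × 10⁻³ = 322.2 kN (transverse, base value).
(i) R_nwl + R_nwt = 637.8 kN; (ii) 0.85 R_nwl + 1.5 R_nwt = 751.5 kN.
R_n = max = 751.5 kN [governs: (ii)]; φR_n = 563.7 kN.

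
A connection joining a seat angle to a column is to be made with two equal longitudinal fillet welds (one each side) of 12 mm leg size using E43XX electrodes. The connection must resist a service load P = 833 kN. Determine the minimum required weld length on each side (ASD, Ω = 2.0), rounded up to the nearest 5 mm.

L = 385 mm on each side

E43XX → F_EXX = 430 MPa.
Throat t_e = 0.707 × 12 = 8.484 mm.
r_n/Ω = (0.6 × 430 × 8.484) / 2.0 = 1094 N/mm = 1.094 kN/mm.
L_req = P / (r_n/Ω) = 833 / 1.094 = 761.1 mm total.
Per side: 761.1 / 2 = 380.6 mm.
Round up → use L = 385 mm on each side.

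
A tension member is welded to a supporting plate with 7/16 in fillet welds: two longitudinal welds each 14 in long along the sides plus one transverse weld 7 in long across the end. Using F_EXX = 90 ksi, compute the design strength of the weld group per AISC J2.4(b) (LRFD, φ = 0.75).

t_e = 0.707 × 0.4375 = 0.3093 in.
R_nwl = 0.6 × 90 × 0.3093 × 28 = 467.7 kip (longitudinal, 2 welds).
R_nwt = 0.6 × 90 × 0.3093 × 7 = 116.9 kip (transverse, base value).
(i) R_nwl + R_nwt = 584.6 kip; (ii) 0.85 R_nwl + 1.5 R_nwt = 572.9 kip.
R_n = max = 584.6 kip [governs: (i)]; φR_n = 438.5 kip.

φR_n ≈ 438 kip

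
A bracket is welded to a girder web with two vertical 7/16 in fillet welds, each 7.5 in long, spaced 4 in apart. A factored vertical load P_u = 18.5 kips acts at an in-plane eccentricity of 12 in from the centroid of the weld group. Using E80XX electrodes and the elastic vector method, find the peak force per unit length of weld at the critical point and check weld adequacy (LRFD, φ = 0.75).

E80XX → F_EXX = 80 ksi.
Total weld length L_w = 15 in. Treat welds as unit-width lines.
Polar moment about centroid: J = 2[d³/12 + d(b/2)²] = 2[7.5³/12 + 7.5×2²] = 130.3 in³.
Direct shear f_v = P/L_w = 18.5 / 15 = 1.233 kip/in (vertical).
Torsion M = P·e = 18.5 × 12 = 222 kip·in.
Critical point at (x, y) = (2, 3.75) from centroid. f_tx = M·y/J = 6.388 kip/in; f_ty = M·x/J = 3.407 kip/in.
Resultant f_max = √[f_tx² + (f_v + f_ty)²] = √[6.388² + (1.233 + 3.407)²] = 7.896 kip/in.
Capacity per unit length: φr_n = 0.75 × 0.6 × 80 × (0.707 × 0.4375) = 11.14 kip/in.
7.896 ≤ 11.14 → adequate.

f_max ≈ 7.9 kip/in; adequate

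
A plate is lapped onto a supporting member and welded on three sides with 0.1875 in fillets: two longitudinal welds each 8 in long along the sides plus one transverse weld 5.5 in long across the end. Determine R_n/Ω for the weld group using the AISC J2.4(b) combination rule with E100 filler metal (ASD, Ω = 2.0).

R_n/Ω ≈ 86.9 kips

E100XX → F_EXX = 100 ksi.
t_e = 0.707 × 0.1875 = 0.1326 in.
R_nwl = 0.6 × 100 × 0.1326 × 16 = 127.3 kips (longitudinal, 2 welds).
R_nwt = 0.6 × 100 × 0.1326 × 5.5 = 43.75 kips (transverse, base value).
(i) R_nwl + R_nwt = 171 kips; (ii) 0.85 R_nwl + 1.5 R_nwt = 173.8 kips.
R_n = max = 173.8 kips [governs: (ii)]; R_n/Ω = 86.89 kips.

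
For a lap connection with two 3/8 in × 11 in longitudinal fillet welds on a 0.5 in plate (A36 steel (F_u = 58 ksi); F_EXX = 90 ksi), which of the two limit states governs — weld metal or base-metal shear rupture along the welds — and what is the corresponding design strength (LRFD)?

φR_n ≈ 236 kips (weld metal governs)

t_e = 0.707 × 0.375 = 0.2651 in; L = 22 in.
Weld metal: φR_n = 0.75 × 0.6 × 90 × 0.2651 × 22 = 236.2 kips.
Base metal (shear rupture): φR_n = 0.75 × 0.6 × 58 × 0.5 × 22 = 287.1 kips.
Governing: weld metal.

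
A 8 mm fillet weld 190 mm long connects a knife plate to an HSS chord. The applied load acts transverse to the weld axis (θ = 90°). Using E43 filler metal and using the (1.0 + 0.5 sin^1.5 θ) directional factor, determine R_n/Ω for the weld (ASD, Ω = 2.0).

E43XX → F_EXX = 430 MPa.
t_e = 0.707 × 8 = 5.656 mm; A_we = 5.656 × 190 = 1075 mm².
Directional factor: 1.0 + 0.5 sin^1.5(90°) = 1.5.
F_nw = 0.6 × 430 × 1.5 = 387 MPa.
R_n/Ω = (387 × 1075) / 2.0 × 10⁻³ = 207.9 kN.

R_n/Ω ≈ 208 kN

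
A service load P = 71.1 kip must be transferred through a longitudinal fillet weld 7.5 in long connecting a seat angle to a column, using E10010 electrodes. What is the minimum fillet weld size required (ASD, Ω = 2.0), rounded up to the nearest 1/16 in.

w = 1/2 in

E100XX → F_EXX = 100 ksi.
Total weld length L = 7.5 in.
Required throat t_e = P × Ω / (0.6 F_EXX × L) = 71.1 × 2.0 / (0.6 × 100 × 7.5) = 0.316 in.
Required leg w = t_e / 0.707 = 0.447 in → use 1/2 in.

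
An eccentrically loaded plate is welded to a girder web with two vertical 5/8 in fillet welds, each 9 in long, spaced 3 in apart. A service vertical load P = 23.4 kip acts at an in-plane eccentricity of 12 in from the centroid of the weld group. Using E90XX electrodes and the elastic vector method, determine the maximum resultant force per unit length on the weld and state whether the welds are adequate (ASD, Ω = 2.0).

E90XX → F_EXX = 90 ksi.
Total weld length L_w = 18 in. Treat welds as unit-width lines.
Polar moment about centroid: J = 2[d³/12 + d(b/2)²] = 2[9³/12 + 9×1.5²] = 162 in³.
Direct shear f_v = P/L_w = 23.4 / 18 = 1.3 kip/in (vertical).
Torsion M = P·e = 23.4 × 12 = 280.8 kip·in.
Critical point at (x, y) = (1.5, 4.5) from centroid. f_tx = M·y/J = 7.8 kip/in; f_ty = M·x/J = 2.6 kip/in.
Resultant f_max = √[f_tx² + (f_v + f_ty)²] = √[7.8² + (1.3 + 2.6)²] = 8.721 kip/in.
Capacity per unit length: r_n/Ω = (1/2.0) × 0.6 × 90 × (0.707 × 0.625) = 11.93 kip/in.
8.721 ≤ 11.93 → adequate.

f_max ≈ 8.72 kip/in; adequate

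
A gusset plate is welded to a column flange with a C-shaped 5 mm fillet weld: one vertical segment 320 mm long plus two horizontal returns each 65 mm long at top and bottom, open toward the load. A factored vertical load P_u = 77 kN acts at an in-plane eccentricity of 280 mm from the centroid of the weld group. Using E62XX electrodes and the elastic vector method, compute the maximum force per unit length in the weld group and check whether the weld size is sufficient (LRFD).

E62XX → F_EXX = 620 MPa.
Total weld length L_w = 450 mm. Treat welds as unit-width lines.
Centroid: x̄ = 2×65×32.5 / 450 = 9.389 mm from the vertical weld.
Polar moment about centroid: J = I_x + I_y = [320³/12 + 2×65×160²] + [320×9.389² + 2(65³/12 + 65×23.11²)] = 6202000 mm³.
Direct shear f_v = P/L_w = 77×10³ / 450 = 171.1 N/mm (vertical).
Torsion M = P·e = 77×10³ × 280 = 21560000 N·mm.
Critical point at (x, y) = (55.61, 160) from centroid. f_tx = M·y/J = 556.2 N/mm; f_ty = M·x/J = 193.3 N/mm.
Resultant f_max = √[f_tx² + (f_v + f_ty)²] = √[556.2² + (171.1 + 193.3)²] = 665 N/mm.
Capacity per unit length: φr_n = 0.75 × 0.6 × 620 × (0.707 × 5) = 986.3 N/mm.
665 ≤ 986.3 → adequate.

f_max ≈ 665 N/mm; adequate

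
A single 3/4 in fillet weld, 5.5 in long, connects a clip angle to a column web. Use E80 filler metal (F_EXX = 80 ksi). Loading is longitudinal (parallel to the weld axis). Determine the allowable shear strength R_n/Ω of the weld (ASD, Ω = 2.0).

Effective throat t_e = 0.707 × 0.75 = 0.5302 in.
Total length L = 5.5 in; A_we = 0.5302 × 5.5 = 2.916 in².
F_nw = 0.6 F_EXX = 0.6 × 80 = 48 ksi.
R_n = 48 × 2.916 = 140 kip; R_n/Ω = 140/2.0 = 69.99 kip.

R_n/Ω ≈ 70 kip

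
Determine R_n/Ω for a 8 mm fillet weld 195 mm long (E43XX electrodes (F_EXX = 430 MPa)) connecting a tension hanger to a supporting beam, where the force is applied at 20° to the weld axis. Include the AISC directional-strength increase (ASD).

t_e = 0.707 × 8 = 5.656 mm; A_we = 5.656 × 195 = 1103 mm².
Directional factor: 1.0 + 0.5 sin^1.5(20°) = 1.1.
F_nw = 0.6 × 430 × 1.1 = 283.8 MPa.
R_n/Ω = (283.8 × 1103) / 2.0 × 10⁻³ = 156.5 kN.

R_n/Ω ≈ 157 kN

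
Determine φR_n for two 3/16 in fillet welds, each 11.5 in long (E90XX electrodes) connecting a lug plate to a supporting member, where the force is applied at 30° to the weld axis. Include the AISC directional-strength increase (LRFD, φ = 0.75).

E90XX → F_EXX = 90 ksi.
t_e = 0.707 × 0.1875 = 0.1326 in; A_we = 0.1326 × 23 = 3.049 in².
Directional factor: 1.0 + 0.5 sin^1.5(30°) = 1.177.
F_nw = 0.6 × 90 × 1.177 = 63.55 ksi.
φR_n = 0.75 × 63.55 × 3.049 = 145.3 kip.

φR_n ≈ 145 kip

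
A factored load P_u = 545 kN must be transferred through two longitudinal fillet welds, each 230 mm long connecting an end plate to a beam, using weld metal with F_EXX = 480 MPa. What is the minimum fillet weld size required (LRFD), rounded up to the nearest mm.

Total weld length L = 460 mm.
Required throat t_e = P_u / (φ × 0.6 F_EXX × L) = 545 / (0.75 × 0.6 × 480 × 460 × 10⁻³) = 5.485 mm.
Required leg w = t_e / 0.707 = 7.758 mm → use 8 mm.

w = 8 mm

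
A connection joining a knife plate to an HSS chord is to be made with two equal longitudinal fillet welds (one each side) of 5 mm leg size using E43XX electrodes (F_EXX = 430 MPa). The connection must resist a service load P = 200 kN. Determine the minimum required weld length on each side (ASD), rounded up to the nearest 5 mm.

L = 220 mm on each side

Throat t_e = 0.707 × 5 = 3.535 mm.
r_n/Ω = (0.6 × 430 × 3.535) / 2.0 = 456 N/mm = 0.456 kN/mm.
L_req = P / (r_n/Ω) = 200 / 0.456 = 438.6 mm total.
Per side: 438.6 / 2 = 219.3 mm.
Round up → use L = 220 mm on each side.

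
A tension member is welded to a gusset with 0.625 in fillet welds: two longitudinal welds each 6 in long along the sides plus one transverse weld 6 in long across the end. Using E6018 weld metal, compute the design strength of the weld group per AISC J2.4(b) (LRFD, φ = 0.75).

E60XX → F_EXX = 60 ksi.
t_e = 0.707 × 0.625 = 0.4419 in.
R_nwl = 0.6 × 60 × 0.4419 × 12 = 190.9 kips (longitudinal, 2 welds).
R_nwt = 0.6 × 60 × 0.4419 × 6 = 95.44 kips (transverse, base value).
(i) R_nwl + R_nwt = 286.3 kips; (ii) 0.85 R_nwl + 1.5 R_nwt = 305.4 kips.
R_n = max = 305.4 kips [governs: (ii)]; φR_n = 229.1 kips.

φR_n ≈ 229 kips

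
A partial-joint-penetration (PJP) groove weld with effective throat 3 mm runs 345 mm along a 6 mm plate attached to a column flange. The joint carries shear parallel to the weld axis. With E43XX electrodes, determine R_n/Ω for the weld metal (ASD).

R_n/Ω ≈ 134 kN

E43XX → F_EXX = 430 MPa.
Effective throat (given) t_e = 3 mm.
A_we = 3 × 345 = 1035 mm².
F_nw = 0.6 F_EXX = 258 MPa.
R_n/Ω = (258 × 1035) / 2.0 × 10⁻³ = 133.5 kN.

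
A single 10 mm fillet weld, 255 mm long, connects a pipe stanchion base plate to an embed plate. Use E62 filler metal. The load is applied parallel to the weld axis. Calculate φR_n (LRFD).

φR_n ≈ 503 kN

E62XX → F_EXX = 620 MPa.
Effective throat t_e = 0.707 × 10 = 7.07 mm.
Total length L = 255 mm; A_we = 7.07 × 255 = 1803 mm².
F_nw = 0.6 F_EXX = 0.6 × 620 = 372 MPa.
φR_n = 0.75 × 372 × 1803 × 10⁻³ = 503 kN.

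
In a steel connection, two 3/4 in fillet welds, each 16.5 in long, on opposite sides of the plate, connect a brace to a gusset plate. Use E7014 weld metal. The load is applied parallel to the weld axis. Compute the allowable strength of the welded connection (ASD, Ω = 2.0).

E70XX → F_EXX = 70 ksi.
Effective throat t_e = 0.707 × 0.75 = 0.5302 in.
Total length L = 33 in; A_we = 0.5302 × 33 = 17.5 in².
F_nw = 0.6 F_EXX = 0.6 × 70 = 42 ksi.
R_n = 42 × 17.5 = 734.9 kip; R_n/Ω = 734.9/2.0 = 367.5 kip.

R_n/Ω ≈ 367 kip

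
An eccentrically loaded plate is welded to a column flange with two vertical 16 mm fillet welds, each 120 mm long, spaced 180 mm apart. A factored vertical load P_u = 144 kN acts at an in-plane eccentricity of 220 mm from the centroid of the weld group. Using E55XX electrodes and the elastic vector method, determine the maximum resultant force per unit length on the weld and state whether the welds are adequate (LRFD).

f_max ≈ 2060 N/mm; adequate

E55XX → F_EXX = 550 MPa.
Total weld length L_w = 240 mm. Treat welds as unit-width lines.
Polar moment about centroid: J = 2[d³/12 + d(b/2)²] = 2[120³/12 + 120×90²] = 2232000 mm³.
Direct shear f_v = P/L_w = 144×10³ / 240 = 600 N/mm (vertical).
Torsion M = P·e = 144×10³ × 220 = 31680000 N·mm.
Critical point at (x, y) = (90, 60) from centroid. f_tx = M·y/J = 851.6 N/mm; f_ty = M·x/J = 1277 N/mm.
Resultant f_max = √[f_tx² + (f_v + f_ty)²] = √[851.6² + (600 + 1277)²] = 2062 N/mm.
Capacity per unit length: φr_n = 0.75 × 0.6 × 550 × (0.707 × 16) = 2800 N/mm.
2062 ≤ 2800 → adequate.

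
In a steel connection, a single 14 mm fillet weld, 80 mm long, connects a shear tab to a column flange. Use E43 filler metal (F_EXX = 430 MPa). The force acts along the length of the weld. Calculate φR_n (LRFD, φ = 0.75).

Effective throat t_e = 0.707 × 14 = 9.898 mm.
Total length L = 80 mm; A_we = 9.898 × 80 = 791.8 mm².
F_nw = 0.6 F_EXX = 0.6 × 430 = 258 MPa.
φR_n = 0.75 × 258 × 791.8 × 10⁻³ = 153.2 kN.

φR_n ≈ 153 kN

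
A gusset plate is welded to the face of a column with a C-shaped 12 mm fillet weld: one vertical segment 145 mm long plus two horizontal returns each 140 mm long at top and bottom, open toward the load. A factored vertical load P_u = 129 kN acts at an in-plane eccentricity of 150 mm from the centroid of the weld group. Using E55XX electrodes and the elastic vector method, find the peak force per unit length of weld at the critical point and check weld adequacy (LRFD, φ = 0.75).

E55XX → F_EXX = 550 MPa.
Total weld length L_w = 425 mm. Treat welds as unit-width lines.
Centroid: x̄ = 2×140×70 / 425 = 46.12 mm from the vertical weld.
Polar moment about centroid: J = I_x + I_y = [145³/12 + 2×140×72.5²] + [145×46.12² + 2(140³/12 + 140×23.88²)] = 2651000 mm³.
Direct shear f_v = P/L_w = 129×10³ / 425 = 303.5 N/mm (vertical).
Torsion M = P·e = 129×10³ × 150 = 19350000 N·mm.
Critical point at (x, y) = (93.88, 72.5) from centroid. f_tx = M·y/J = 529.1 N/mm; f_ty = M·x/J = 685.2 N/mm.
Resultant f_max = √[f_tx² + (f_v + f_ty)²] = √[529.1² + (303.5 + 685.2)²] = 1121 N/mm.
Capacity per unit length: φr_n = 0.75 × 0.6 × 550 × (0.707 × 12) = 2100 N/mm.
1121 ≤ 2100 → adequate.

f_max ≈ 1120 N/mm; adequate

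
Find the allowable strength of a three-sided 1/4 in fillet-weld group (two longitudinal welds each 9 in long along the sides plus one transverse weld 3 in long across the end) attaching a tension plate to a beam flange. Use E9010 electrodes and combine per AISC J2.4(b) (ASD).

R_n/Ω ≈ 100 kip

E90XX → F_EXX = 90 ksi.
t_e = 0.707 × 0.25 = 0.1767 in.
R_nwl = 0.6 × 90 × 0.1767 × 18 = 171.8 kip (longitudinal, 2 welds).
R_nwt = 0.6 × 90 × 0.1767 × 3 = 28.63 kip (transverse, base value).
(i) R_nwl + R_nwt = 200.4 kip; (ii) 0.85 R_nwl + 1.5 R_nwt = 189 kip.
R_n = max = 200.4 kip [governs: (i)]; R_n/Ω = 100.2 kip.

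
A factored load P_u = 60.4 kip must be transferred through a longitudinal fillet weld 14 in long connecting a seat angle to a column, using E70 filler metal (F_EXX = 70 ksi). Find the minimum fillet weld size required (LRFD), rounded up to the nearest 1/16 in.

w = 1/4 in

Total weld length L = 14 in.
Required throat t_e = P_u / (φ × 0.6 F_EXX × L) = 60.4 / (0.75 × 0.6 × 70 × 14) = 0.137 in.
Required leg w = t_e / 0.707 = 0.1937 in → use 1/4 in.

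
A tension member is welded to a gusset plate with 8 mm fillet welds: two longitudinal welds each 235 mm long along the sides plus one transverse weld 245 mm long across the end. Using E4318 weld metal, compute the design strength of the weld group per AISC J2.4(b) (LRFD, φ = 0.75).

φR_n ≈ 839 kN

E43XX → F_EXX = 430 MPa.
t_e = 0.707 × 8 = 5.656 mm.
R_nwl = 0.6 × 430 × 5.656 × 470 × 10⁻³ = 685.8 kN (longitudinal, 2 welds).
R_nwt = 0.6 × 430 × 5.656 × 245 × 10⁻³ = 357.5 kN (transverse, base value).
(i) R_nwl + R_nwt = 1043 kN; (ii) 0.85 R_nwl + 1.5 R_nwt = 1119 kN.
R_n = max = 1119 kN [governs: (ii)]; φR_n = 839.4 kN.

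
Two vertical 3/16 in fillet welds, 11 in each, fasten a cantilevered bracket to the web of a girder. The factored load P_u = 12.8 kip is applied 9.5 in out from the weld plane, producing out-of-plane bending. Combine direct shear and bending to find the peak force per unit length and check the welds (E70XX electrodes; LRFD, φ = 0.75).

E70XX → F_EXX = 70 ksi.
L_w = 2 × 11 = 22 in; section modulus (unit throat) S = 2 × L²/6 = 40.33 in².
Direct shear f_v = P/L_w = 12.8/22 = 0.5818 kip/in.
Moment M = P × e = 12.8 × 9.5 = 121.6 kip·in; bending f_b = M/S = 3.015 kip/in.
f_max = √(f_v² + f_b²) = √(0.5818² + 3.015²) = 3.071 kip/in.
φr_n = 0.75 × 0.6 × 70 × (0.707 × 0.1875) = 4.176 kip/in → adequate.

f_max ≈ 3.07 kip/in; adequate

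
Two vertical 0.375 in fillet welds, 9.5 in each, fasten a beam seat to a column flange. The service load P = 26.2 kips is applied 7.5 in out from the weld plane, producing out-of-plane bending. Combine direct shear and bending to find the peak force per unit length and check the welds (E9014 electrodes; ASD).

E90XX → F_EXX = 90 ksi.
L_w = 2 × 9.5 = 19 in; section modulus (unit throat) S = 2 × L²/6 = 30.08 in².
Direct shear f_v = P/L_w = 26.2/19 = 1.379 kip/in.
Moment M = P × e = 26.2 × 7.5 = 196.5 kip·in; bending f_b = M/S = 6.532 kip/in.
f_max = √(f_v² + f_b²) = √(1.379² + 6.532²) = 6.676 kip/in.
r_n/Ω = (1/2.0) × 0.6 × 90 × (0.707 × 0.375) = 7.158 kip/in → adequate.

f_max ≈ 6.68 kip/in; adequate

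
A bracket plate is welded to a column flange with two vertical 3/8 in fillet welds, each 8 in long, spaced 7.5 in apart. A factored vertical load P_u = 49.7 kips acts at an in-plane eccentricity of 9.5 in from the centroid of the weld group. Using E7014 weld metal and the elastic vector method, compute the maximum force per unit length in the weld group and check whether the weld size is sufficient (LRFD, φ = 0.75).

E70XX → F_EXX = 70 ksi.
Total weld length L_w = 16 in. Treat welds as unit-width lines.
Polar moment about centroid: J = 2[d³/12 + d(b/2)²] = 2[8³/12 + 8×3.75²] = 310.3 in³.
Direct shear f_v = P/L_w = 49.7 / 16 = 3.106 kip/in (vertical).
Torsion M = P·e = 49.7 × 9.5 = 472.15 kip·in.
Critical point at (x, y) = (3.75, 4) from centroid. f_tx = M·y/J = 6.086 kip/in; f_ty = M·x/J = 5.705 kip/in.
Resultant f_max = √[f_tx² + (f_v + f_ty)²] = √[6.086² + (3.106 + 5.705)²] = 10.71 kip/in.
Capacity per unit length: φr_n = 0.75 × 0.6 × 70 × (0.707 × 0.375) = 8.351 kip/in.
10.71 > 8.351 → NOT adequate.

f_max ≈ 10.7 kip/in; NOT adequate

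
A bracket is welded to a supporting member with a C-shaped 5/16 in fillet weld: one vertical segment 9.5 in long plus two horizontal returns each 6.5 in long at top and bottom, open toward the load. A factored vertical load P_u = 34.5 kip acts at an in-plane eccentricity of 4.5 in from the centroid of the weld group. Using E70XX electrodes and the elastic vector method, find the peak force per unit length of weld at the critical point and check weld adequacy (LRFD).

E70XX → F_EXX = 70 ksi.
Total weld length L_w = 22.5 in. Treat welds as unit-width lines.
Centroid: x̄ = 2×6.5×3.25 / 22.5 = 1.878 in from the vertical weld.
Polar moment about centroid: J = I_x + I_y = [9.5³/12 + 2×6.5×4.75²] + [9.5×1.878² + 2(6.5³/12 + 6.5×1.372²)] = 468.5 in³.
Direct shear f_v = P/L_w = 34.5 / 22.5 = 1.533 kip/in (vertical).
Torsion M = P·e = 34.5 × 4.5 = 155.25 kip·in.
Critical point at (x, y) = (4.622, 4.75) from centroid. f_tx = M·y/J = 1.574 kip/in; f_ty = M·x/J = 1.532 kip/in.
Resultant f_max = √[f_tx² + (f_v + f_ty)²] = √[1.574² + (1.533 + 1.532)²] = 3.446 kip/in.
Capacity per unit length: φr_n = 0.75 × 0.6 × 70 × (0.707 × 0.3125) = 6.96 kip/in.
3.446 ≤ 6.96 → adequate.

f_max ≈ 3.45 kip/in; adequate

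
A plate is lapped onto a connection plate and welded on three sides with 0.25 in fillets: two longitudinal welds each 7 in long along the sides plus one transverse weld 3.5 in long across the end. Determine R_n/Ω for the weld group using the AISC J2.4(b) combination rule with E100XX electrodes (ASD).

R_n/Ω ≈ 92.8 kip

E100XX → F_EXX = 100 ksi.
t_e = 0.707 × 0.25 = 0.1767 in.
R_nwl = 0.6 × 100 × 0.1767 × 14 = 148.5 kip (longitudinal, 2 welds).
R_nwt = 0.6 × 100 × 0.1767 × 3.5 = 37.12 kip (transverse, base value).
(i) R_nwl + R_nwt = 185.6 kip; (ii) 0.85 R_nwl + 1.5 R_nwt = 181.9 kip.
R_n = max = 185.6 kip [governs: (i)]; R_n/Ω = 92.79 kip.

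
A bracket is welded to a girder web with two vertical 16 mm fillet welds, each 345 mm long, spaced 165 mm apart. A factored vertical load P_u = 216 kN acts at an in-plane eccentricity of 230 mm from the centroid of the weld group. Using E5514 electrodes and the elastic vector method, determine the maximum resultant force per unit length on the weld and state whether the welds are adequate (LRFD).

E55XX → F_EXX = 550 MPa.
Total weld length L_w = 690 mm. Treat welds as unit-width lines.
Polar moment about centroid: J = 2[d³/12 + d(b/2)²] = 2[345³/12 + 345×82.5²] = 11540000 mm³.
Direct shear f_v = P/L_w = 216×10³ / 690 = 313 N/mm (vertical).
Torsion M = P·e = 216×10³ × 230 = 49680000 N·mm.
Critical point at (x, y) = (82.5, 172.5) from centroid. f_tx = M·y/J = 742.6 N/mm; f_ty = M·x/J = 355.2 N/mm.
Resultant f_max = √[f_tx² + (f_v + f_ty)²] = √[742.6² + (313 + 355.2)²] = 999 N/mm.
Capacity per unit length: φr_n = 0.75 × 0.6 × 550 × (0.707 × 16) = 2800 N/mm.
999 ≤ 2800 → adequate.

f_max ≈ 999 N/mm; adequate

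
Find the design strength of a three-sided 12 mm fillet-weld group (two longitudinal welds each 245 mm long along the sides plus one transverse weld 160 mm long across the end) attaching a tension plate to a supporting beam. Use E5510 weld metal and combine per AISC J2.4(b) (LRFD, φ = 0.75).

φR_n ≈ 1380 kN

E55XX → F_EXX = 550 MPa.
t_e = 0.707 × 12 = 8.484 mm.
R_nwl = 0.6 × 550 × 8.484 × 490 × 10⁻³ = 1372 kN (longitudinal, 2 welds).
R_nwt = 0.6 × 550 × 8.484 × 160 × 10⁻³ = 448 kN (transverse, base value).
(i) R_nwl + R_nwt = 1820 kN; (ii) 0.85 R_nwl + 1.5 R_nwt = 1838 kN.
R_n = max = 1838 kN [governs: (ii)]; φR_n = 1379 kN.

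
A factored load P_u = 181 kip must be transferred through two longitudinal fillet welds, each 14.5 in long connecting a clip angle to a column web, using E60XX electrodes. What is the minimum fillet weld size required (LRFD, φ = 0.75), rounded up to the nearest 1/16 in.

E60XX → F_EXX = 60 ksi.
Total weld length L = 29 in.
Required throat t_e = P_u / (φ × 0.6 F_EXX × L) = 181 / (0.75 × 0.6 × 60 × 29) = 0.2312 in.
Required leg w = t_e / 0.707 = 0.327 in → use 3/8 in.

w = 3/8 in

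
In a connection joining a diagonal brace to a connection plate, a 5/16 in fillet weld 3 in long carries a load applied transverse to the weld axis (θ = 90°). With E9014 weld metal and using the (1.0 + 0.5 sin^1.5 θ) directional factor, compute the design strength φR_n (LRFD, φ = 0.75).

φR_n ≈ 40.3 kips

E90XX → F_EXX = 90 ksi.
t_e = 0.707 × 0.3125 = 0.2209 in; A_we = 0.2209 × 3 = 0.6628 in².
Directional factor: 1.0 + 0.5 sin^1.5(90°) = 1.5.
F_nw = 0.6 × 90 × 1.5 = 81 ksi.
φR_n = 0.75 × 81 × 0.6628 = 40.27 kips.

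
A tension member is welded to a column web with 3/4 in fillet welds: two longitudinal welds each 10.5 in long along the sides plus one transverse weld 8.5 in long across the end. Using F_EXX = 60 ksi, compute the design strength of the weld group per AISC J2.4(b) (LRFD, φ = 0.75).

φR_n ≈ 438 kip

t_e = 0.707 × 0.75 = 0.5302 in.
R_nwl = 0.6 × 60 × 0.5302 × 21 = 400.9 kip (longitudinal, 2 welds).
R_nwt = 0.6 × 60 × 0.5302 × 8.5 = 162.3 kip (transverse, base value).
(i) R_nwl + R_nwt = 563.1 kip; (ii) 0.85 R_nwl + 1.5 R_nwt = 584.1 kip.
R_n = max = 584.1 kip [governs: (ii)]; φR_n = 438.1 kip.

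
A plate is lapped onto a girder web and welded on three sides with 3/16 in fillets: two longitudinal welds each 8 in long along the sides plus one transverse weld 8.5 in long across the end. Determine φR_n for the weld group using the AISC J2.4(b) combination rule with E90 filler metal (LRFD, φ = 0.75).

φR_n ≈ 141 kips

E90XX → F_EXX = 90 ksi.
t_e = 0.707 × 0.1875 = 0.1326 in.
R_nwl = 0.6 × 90 × 0.1326 × 16 = 114.5 kips (longitudinal, 2 welds).
R_nwt = 0.6 × 90 × 0.1326 × 8.5 = 60.85 kips (transverse, base value).
(i) R_nwl + R_nwt = 175.4 kips; (ii) 0.85 R_nwl + 1.5 R_nwt = 188.6 kips.
R_n = max = 188.6 kips [governs: (ii)]; φR_n = 141.5 kips.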